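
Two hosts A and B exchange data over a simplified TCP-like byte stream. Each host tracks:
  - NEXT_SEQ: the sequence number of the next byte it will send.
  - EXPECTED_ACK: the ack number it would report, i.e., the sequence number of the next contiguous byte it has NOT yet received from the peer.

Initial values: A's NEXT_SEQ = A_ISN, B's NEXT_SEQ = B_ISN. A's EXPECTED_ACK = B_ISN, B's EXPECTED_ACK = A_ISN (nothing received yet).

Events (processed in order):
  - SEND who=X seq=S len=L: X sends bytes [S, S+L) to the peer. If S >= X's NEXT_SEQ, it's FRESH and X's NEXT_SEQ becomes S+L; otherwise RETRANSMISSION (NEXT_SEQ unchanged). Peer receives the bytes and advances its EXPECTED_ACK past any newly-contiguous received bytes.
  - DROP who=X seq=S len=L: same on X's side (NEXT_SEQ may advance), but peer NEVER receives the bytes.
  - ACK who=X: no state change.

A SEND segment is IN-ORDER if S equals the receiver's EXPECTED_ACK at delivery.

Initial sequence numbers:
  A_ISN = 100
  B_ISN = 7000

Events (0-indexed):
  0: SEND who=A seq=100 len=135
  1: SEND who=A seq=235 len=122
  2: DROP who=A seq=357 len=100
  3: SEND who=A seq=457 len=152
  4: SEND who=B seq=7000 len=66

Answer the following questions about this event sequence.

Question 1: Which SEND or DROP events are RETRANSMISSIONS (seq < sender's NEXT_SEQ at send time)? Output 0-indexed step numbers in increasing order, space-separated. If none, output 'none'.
Answer: none

Derivation:
Step 0: SEND seq=100 -> fresh
Step 1: SEND seq=235 -> fresh
Step 2: DROP seq=357 -> fresh
Step 3: SEND seq=457 -> fresh
Step 4: SEND seq=7000 -> fresh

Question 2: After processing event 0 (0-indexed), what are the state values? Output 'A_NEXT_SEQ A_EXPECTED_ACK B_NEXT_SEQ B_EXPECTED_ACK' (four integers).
After event 0: A_seq=235 A_ack=7000 B_seq=7000 B_ack=235

235 7000 7000 235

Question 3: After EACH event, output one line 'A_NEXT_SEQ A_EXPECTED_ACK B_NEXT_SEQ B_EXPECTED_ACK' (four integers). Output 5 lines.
235 7000 7000 235
357 7000 7000 357
457 7000 7000 357
609 7000 7000 357
609 7066 7066 357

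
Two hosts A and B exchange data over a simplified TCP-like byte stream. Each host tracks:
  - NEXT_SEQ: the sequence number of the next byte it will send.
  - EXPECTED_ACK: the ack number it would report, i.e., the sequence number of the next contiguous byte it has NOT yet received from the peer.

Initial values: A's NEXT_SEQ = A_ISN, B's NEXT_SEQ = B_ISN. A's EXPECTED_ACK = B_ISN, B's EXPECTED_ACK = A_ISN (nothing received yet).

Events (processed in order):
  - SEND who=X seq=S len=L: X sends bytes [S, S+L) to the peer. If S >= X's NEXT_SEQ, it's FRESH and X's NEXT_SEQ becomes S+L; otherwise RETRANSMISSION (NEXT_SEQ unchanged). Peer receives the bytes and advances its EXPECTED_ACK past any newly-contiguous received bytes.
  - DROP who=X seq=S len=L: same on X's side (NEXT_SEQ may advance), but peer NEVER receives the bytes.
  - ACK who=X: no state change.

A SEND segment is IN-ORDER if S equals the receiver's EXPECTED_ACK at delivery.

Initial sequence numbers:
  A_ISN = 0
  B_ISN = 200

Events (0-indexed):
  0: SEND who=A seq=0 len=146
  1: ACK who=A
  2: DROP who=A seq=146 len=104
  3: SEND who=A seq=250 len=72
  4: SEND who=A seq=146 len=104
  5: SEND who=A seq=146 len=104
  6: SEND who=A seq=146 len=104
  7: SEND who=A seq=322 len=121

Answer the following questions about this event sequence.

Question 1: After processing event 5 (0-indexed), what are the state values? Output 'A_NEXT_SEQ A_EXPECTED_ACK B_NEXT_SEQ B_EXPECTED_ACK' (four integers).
After event 0: A_seq=146 A_ack=200 B_seq=200 B_ack=146
After event 1: A_seq=146 A_ack=200 B_seq=200 B_ack=146
After event 2: A_seq=250 A_ack=200 B_seq=200 B_ack=146
After event 3: A_seq=322 A_ack=200 B_seq=200 B_ack=146
After event 4: A_seq=322 A_ack=200 B_seq=200 B_ack=322
After event 5: A_seq=322 A_ack=200 B_seq=200 B_ack=322

322 200 200 322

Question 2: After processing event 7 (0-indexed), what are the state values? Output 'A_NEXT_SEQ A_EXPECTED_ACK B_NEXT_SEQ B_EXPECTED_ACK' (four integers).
After event 0: A_seq=146 A_ack=200 B_seq=200 B_ack=146
After event 1: A_seq=146 A_ack=200 B_seq=200 B_ack=146
After event 2: A_seq=250 A_ack=200 B_seq=200 B_ack=146
After event 3: A_seq=322 A_ack=200 B_seq=200 B_ack=146
After event 4: A_seq=322 A_ack=200 B_seq=200 B_ack=322
After event 5: A_seq=322 A_ack=200 B_seq=200 B_ack=322
After event 6: A_seq=322 A_ack=200 B_seq=200 B_ack=322
After event 7: A_seq=443 A_ack=200 B_seq=200 B_ack=443

443 200 200 443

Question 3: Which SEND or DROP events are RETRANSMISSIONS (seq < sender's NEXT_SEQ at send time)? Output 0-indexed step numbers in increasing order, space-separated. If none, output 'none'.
Step 0: SEND seq=0 -> fresh
Step 2: DROP seq=146 -> fresh
Step 3: SEND seq=250 -> fresh
Step 4: SEND seq=146 -> retransmit
Step 5: SEND seq=146 -> retransmit
Step 6: SEND seq=146 -> retransmit
Step 7: SEND seq=322 -> fresh

Answer: 4 5 6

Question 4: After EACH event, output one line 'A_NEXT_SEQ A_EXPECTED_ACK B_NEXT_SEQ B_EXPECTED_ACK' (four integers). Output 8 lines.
146 200 200 146
146 200 200 146
250 200 200 146
322 200 200 146
322 200 200 322
322 200 200 322
322 200 200 322
443 200 200 443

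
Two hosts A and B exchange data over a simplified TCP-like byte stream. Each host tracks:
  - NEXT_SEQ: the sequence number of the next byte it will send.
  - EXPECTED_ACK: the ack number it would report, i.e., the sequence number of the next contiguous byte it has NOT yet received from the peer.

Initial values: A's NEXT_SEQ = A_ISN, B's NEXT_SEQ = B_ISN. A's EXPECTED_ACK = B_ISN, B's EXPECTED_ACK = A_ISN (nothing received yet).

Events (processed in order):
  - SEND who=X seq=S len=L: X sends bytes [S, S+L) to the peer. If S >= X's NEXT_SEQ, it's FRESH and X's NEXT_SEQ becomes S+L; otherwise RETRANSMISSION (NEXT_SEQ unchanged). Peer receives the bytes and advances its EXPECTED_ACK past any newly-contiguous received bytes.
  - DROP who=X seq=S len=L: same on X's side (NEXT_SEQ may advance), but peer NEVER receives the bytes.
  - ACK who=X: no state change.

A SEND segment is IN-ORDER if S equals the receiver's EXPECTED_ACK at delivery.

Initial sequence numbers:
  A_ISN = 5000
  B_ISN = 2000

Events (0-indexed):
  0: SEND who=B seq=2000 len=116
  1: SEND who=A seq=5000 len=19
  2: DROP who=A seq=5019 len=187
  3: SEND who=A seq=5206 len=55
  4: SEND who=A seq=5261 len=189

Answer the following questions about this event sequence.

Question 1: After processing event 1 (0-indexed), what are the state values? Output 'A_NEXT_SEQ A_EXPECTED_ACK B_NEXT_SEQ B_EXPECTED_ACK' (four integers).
After event 0: A_seq=5000 A_ack=2116 B_seq=2116 B_ack=5000
After event 1: A_seq=5019 A_ack=2116 B_seq=2116 B_ack=5019

5019 2116 2116 5019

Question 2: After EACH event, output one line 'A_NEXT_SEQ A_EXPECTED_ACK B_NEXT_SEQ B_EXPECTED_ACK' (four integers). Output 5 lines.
5000 2116 2116 5000
5019 2116 2116 5019
5206 2116 2116 5019
5261 2116 2116 5019
5450 2116 2116 5019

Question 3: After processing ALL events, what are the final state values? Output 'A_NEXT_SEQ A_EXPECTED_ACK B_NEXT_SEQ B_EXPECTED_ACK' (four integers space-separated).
After event 0: A_seq=5000 A_ack=2116 B_seq=2116 B_ack=5000
After event 1: A_seq=5019 A_ack=2116 B_seq=2116 B_ack=5019
After event 2: A_seq=5206 A_ack=2116 B_seq=2116 B_ack=5019
After event 3: A_seq=5261 A_ack=2116 B_seq=2116 B_ack=5019
After event 4: A_seq=5450 A_ack=2116 B_seq=2116 B_ack=5019

Answer: 5450 2116 2116 5019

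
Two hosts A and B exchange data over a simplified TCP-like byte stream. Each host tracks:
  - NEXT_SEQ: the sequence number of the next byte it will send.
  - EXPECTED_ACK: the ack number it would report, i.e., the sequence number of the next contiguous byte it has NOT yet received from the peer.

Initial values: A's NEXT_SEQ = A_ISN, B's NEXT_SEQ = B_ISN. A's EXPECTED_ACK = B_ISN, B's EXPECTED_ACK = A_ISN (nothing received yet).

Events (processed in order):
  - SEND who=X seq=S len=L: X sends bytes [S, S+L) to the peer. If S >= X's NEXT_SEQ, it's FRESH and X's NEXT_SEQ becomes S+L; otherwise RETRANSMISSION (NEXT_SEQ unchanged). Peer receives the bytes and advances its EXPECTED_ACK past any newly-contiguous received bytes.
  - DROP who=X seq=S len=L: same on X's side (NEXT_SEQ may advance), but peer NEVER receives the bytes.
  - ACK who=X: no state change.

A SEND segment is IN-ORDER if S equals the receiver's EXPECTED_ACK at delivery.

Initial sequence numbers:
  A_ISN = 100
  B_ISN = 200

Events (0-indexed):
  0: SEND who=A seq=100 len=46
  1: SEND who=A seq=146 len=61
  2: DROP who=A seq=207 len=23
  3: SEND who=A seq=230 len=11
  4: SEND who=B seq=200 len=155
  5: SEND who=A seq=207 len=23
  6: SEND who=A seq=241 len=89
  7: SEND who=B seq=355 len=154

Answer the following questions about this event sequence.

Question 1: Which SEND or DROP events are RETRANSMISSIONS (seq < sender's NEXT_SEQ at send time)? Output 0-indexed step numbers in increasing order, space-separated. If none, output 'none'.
Step 0: SEND seq=100 -> fresh
Step 1: SEND seq=146 -> fresh
Step 2: DROP seq=207 -> fresh
Step 3: SEND seq=230 -> fresh
Step 4: SEND seq=200 -> fresh
Step 5: SEND seq=207 -> retransmit
Step 6: SEND seq=241 -> fresh
Step 7: SEND seq=355 -> fresh

Answer: 5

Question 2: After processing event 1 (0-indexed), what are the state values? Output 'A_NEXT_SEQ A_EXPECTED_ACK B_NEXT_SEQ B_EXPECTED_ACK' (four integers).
After event 0: A_seq=146 A_ack=200 B_seq=200 B_ack=146
After event 1: A_seq=207 A_ack=200 B_seq=200 B_ack=207

207 200 200 207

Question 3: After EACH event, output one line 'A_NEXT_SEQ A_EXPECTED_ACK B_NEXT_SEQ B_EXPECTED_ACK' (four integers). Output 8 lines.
146 200 200 146
207 200 200 207
230 200 200 207
241 200 200 207
241 355 355 207
241 355 355 241
330 355 355 330
330 509 509 330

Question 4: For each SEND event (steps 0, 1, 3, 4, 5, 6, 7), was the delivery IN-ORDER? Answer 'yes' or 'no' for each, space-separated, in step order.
Step 0: SEND seq=100 -> in-order
Step 1: SEND seq=146 -> in-order
Step 3: SEND seq=230 -> out-of-order
Step 4: SEND seq=200 -> in-order
Step 5: SEND seq=207 -> in-order
Step 6: SEND seq=241 -> in-order
Step 7: SEND seq=355 -> in-order

Answer: yes yes no yes yes yes yes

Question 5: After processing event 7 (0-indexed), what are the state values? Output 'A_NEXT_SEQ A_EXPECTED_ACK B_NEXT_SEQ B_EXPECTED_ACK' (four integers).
After event 0: A_seq=146 A_ack=200 B_seq=200 B_ack=146
After event 1: A_seq=207 A_ack=200 B_seq=200 B_ack=207
After event 2: A_seq=230 A_ack=200 B_seq=200 B_ack=207
After event 3: A_seq=241 A_ack=200 B_seq=200 B_ack=207
After event 4: A_seq=241 A_ack=355 B_seq=355 B_ack=207
After event 5: A_seq=241 A_ack=355 B_seq=355 B_ack=241
After event 6: A_seq=330 A_ack=355 B_seq=355 B_ack=330
After event 7: A_seq=330 A_ack=509 B_seq=509 B_ack=330

330 509 509 330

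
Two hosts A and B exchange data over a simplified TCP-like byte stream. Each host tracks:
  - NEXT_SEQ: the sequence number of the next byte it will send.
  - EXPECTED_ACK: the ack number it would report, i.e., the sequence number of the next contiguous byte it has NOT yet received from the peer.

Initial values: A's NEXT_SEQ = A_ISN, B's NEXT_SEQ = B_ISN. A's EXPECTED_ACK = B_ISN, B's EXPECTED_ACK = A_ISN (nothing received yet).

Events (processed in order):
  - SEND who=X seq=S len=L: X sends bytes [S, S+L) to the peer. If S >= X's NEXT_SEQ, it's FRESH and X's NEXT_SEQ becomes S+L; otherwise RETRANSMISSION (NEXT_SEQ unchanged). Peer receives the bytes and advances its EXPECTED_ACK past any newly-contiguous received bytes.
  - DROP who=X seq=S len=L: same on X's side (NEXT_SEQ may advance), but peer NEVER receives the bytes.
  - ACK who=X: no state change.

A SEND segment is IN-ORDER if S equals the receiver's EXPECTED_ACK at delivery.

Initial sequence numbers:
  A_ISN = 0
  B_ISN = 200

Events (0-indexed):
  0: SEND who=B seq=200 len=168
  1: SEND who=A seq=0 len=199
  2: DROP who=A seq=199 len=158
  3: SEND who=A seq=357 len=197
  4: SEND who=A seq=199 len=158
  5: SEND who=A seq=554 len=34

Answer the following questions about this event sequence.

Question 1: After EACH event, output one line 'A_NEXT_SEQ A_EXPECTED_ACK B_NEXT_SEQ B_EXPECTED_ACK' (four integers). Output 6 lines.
0 368 368 0
199 368 368 199
357 368 368 199
554 368 368 199
554 368 368 554
588 368 368 588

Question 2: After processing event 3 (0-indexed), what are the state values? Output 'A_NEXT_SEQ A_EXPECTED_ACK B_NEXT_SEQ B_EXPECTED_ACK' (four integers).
After event 0: A_seq=0 A_ack=368 B_seq=368 B_ack=0
After event 1: A_seq=199 A_ack=368 B_seq=368 B_ack=199
After event 2: A_seq=357 A_ack=368 B_seq=368 B_ack=199
After event 3: A_seq=554 A_ack=368 B_seq=368 B_ack=199

554 368 368 199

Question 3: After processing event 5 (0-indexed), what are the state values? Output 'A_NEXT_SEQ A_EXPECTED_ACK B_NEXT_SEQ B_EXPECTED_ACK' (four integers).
After event 0: A_seq=0 A_ack=368 B_seq=368 B_ack=0
After event 1: A_seq=199 A_ack=368 B_seq=368 B_ack=199
After event 2: A_seq=357 A_ack=368 B_seq=368 B_ack=199
After event 3: A_seq=554 A_ack=368 B_seq=368 B_ack=199
After event 4: A_seq=554 A_ack=368 B_seq=368 B_ack=554
After event 5: A_seq=588 A_ack=368 B_seq=368 B_ack=588

588 368 368 588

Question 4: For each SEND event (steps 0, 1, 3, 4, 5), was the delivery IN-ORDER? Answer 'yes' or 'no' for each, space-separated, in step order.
Answer: yes yes no yes yes

Derivation:
Step 0: SEND seq=200 -> in-order
Step 1: SEND seq=0 -> in-order
Step 3: SEND seq=357 -> out-of-order
Step 4: SEND seq=199 -> in-order
Step 5: SEND seq=554 -> in-order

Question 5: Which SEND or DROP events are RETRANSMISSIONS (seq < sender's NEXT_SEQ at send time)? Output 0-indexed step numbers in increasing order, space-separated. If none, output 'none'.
Answer: 4

Derivation:
Step 0: SEND seq=200 -> fresh
Step 1: SEND seq=0 -> fresh
Step 2: DROP seq=199 -> fresh
Step 3: SEND seq=357 -> fresh
Step 4: SEND seq=199 -> retransmit
Step 5: SEND seq=554 -> fresh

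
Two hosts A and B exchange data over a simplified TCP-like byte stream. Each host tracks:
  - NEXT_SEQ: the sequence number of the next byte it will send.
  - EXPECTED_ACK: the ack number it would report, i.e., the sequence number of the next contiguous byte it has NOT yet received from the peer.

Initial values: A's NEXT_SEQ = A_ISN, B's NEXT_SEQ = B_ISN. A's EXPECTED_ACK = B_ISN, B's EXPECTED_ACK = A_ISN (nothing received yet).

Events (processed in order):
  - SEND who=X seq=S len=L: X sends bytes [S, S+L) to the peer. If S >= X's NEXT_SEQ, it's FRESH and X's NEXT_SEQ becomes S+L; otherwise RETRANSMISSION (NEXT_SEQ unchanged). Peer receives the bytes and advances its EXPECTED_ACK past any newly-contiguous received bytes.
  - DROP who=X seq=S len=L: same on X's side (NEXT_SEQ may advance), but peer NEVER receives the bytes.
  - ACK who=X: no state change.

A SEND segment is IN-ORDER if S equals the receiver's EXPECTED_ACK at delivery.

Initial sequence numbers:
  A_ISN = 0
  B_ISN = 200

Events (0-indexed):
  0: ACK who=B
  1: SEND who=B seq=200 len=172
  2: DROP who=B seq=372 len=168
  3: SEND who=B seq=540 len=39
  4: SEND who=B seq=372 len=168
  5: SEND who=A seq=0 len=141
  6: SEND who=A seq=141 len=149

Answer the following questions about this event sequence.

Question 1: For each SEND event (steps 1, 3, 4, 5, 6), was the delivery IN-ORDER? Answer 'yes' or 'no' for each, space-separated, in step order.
Step 1: SEND seq=200 -> in-order
Step 3: SEND seq=540 -> out-of-order
Step 4: SEND seq=372 -> in-order
Step 5: SEND seq=0 -> in-order
Step 6: SEND seq=141 -> in-order

Answer: yes no yes yes yes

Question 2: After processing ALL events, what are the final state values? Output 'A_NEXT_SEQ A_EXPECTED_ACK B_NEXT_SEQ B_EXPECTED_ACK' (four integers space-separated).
After event 0: A_seq=0 A_ack=200 B_seq=200 B_ack=0
After event 1: A_seq=0 A_ack=372 B_seq=372 B_ack=0
After event 2: A_seq=0 A_ack=372 B_seq=540 B_ack=0
After event 3: A_seq=0 A_ack=372 B_seq=579 B_ack=0
After event 4: A_seq=0 A_ack=579 B_seq=579 B_ack=0
After event 5: A_seq=141 A_ack=579 B_seq=579 B_ack=141
After event 6: A_seq=290 A_ack=579 B_seq=579 B_ack=290

Answer: 290 579 579 290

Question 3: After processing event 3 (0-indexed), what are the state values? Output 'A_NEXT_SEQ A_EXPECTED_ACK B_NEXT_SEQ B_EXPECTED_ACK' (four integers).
After event 0: A_seq=0 A_ack=200 B_seq=200 B_ack=0
After event 1: A_seq=0 A_ack=372 B_seq=372 B_ack=0
After event 2: A_seq=0 A_ack=372 B_seq=540 B_ack=0
After event 3: A_seq=0 A_ack=372 B_seq=579 B_ack=0

0 372 579 0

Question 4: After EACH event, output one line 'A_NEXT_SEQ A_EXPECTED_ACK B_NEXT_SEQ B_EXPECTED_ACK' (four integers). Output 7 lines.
0 200 200 0
0 372 372 0
0 372 540 0
0 372 579 0
0 579 579 0
141 579 579 141
290 579 579 290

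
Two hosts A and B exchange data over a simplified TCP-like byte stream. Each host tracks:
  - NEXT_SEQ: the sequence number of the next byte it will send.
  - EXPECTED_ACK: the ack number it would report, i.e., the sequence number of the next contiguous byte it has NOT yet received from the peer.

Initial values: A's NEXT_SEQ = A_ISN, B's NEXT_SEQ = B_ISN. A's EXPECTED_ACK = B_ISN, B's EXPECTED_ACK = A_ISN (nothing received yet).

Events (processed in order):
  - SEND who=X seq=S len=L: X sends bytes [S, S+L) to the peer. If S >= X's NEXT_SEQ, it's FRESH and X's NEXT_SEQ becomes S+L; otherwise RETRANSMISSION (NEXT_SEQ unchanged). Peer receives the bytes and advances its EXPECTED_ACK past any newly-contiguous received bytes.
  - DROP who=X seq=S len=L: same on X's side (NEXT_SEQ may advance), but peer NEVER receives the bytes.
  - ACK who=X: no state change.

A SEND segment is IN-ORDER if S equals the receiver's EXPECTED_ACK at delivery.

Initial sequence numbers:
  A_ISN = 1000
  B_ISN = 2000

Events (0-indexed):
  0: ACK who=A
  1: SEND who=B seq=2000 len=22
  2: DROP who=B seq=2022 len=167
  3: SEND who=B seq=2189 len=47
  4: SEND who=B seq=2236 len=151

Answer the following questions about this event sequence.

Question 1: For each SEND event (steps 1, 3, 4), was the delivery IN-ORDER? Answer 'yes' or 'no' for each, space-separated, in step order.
Answer: yes no no

Derivation:
Step 1: SEND seq=2000 -> in-order
Step 3: SEND seq=2189 -> out-of-order
Step 4: SEND seq=2236 -> out-of-order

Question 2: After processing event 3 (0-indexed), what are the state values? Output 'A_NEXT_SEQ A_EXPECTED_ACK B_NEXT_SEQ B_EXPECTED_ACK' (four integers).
After event 0: A_seq=1000 A_ack=2000 B_seq=2000 B_ack=1000
After event 1: A_seq=1000 A_ack=2022 B_seq=2022 B_ack=1000
After event 2: A_seq=1000 A_ack=2022 B_seq=2189 B_ack=1000
After event 3: A_seq=1000 A_ack=2022 B_seq=2236 B_ack=1000

1000 2022 2236 1000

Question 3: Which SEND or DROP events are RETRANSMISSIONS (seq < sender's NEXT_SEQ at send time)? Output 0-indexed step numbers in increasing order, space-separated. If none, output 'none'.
Answer: none

Derivation:
Step 1: SEND seq=2000 -> fresh
Step 2: DROP seq=2022 -> fresh
Step 3: SEND seq=2189 -> fresh
Step 4: SEND seq=2236 -> fresh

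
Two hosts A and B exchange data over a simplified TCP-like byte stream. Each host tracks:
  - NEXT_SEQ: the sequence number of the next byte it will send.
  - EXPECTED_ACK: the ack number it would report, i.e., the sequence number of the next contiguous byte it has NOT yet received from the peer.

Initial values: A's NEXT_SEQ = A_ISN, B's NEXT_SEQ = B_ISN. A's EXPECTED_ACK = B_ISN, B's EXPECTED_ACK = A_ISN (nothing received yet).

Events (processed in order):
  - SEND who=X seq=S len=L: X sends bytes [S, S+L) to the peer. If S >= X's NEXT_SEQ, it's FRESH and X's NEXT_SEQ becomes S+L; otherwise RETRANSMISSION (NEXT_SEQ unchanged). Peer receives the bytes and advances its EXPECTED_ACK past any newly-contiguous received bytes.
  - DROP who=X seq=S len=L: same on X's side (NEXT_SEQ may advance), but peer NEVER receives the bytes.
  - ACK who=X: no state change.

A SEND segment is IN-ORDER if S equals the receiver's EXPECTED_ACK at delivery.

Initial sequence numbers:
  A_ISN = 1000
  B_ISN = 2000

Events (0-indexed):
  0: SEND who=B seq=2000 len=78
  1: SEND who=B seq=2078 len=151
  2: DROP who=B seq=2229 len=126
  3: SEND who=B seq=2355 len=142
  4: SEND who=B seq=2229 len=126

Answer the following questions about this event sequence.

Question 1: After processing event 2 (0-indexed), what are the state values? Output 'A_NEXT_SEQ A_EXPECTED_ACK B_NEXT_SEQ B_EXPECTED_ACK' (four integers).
After event 0: A_seq=1000 A_ack=2078 B_seq=2078 B_ack=1000
After event 1: A_seq=1000 A_ack=2229 B_seq=2229 B_ack=1000
After event 2: A_seq=1000 A_ack=2229 B_seq=2355 B_ack=1000

1000 2229 2355 1000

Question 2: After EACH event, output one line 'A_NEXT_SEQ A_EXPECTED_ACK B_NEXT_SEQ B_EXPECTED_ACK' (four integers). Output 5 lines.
1000 2078 2078 1000
1000 2229 2229 1000
1000 2229 2355 1000
1000 2229 2497 1000
1000 2497 2497 1000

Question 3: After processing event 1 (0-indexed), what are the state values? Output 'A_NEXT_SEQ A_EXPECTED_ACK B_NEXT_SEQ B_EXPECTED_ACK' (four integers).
After event 0: A_seq=1000 A_ack=2078 B_seq=2078 B_ack=1000
After event 1: A_seq=1000 A_ack=2229 B_seq=2229 B_ack=1000

1000 2229 2229 1000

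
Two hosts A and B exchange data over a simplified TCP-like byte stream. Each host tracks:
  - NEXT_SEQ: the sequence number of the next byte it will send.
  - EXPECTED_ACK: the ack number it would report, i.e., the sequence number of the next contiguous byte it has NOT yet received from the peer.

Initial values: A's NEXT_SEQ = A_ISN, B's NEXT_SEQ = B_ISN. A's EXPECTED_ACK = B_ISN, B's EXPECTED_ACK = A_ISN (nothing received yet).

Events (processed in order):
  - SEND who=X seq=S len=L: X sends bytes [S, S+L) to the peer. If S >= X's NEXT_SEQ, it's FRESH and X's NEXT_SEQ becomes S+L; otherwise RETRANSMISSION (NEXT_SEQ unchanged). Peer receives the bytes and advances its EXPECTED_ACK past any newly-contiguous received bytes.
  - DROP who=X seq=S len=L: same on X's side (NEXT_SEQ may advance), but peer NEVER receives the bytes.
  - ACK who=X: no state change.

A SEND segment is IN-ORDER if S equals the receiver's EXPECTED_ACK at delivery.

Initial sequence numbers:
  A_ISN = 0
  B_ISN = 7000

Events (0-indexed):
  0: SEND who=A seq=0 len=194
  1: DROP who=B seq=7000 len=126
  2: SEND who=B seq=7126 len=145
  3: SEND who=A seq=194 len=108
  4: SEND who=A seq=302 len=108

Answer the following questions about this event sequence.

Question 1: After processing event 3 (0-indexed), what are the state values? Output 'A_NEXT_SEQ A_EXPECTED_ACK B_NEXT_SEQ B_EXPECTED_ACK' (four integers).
After event 0: A_seq=194 A_ack=7000 B_seq=7000 B_ack=194
After event 1: A_seq=194 A_ack=7000 B_seq=7126 B_ack=194
After event 2: A_seq=194 A_ack=7000 B_seq=7271 B_ack=194
After event 3: A_seq=302 A_ack=7000 B_seq=7271 B_ack=302

302 7000 7271 302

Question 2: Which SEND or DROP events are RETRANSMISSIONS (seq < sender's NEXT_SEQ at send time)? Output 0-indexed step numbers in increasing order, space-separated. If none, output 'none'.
Answer: none

Derivation:
Step 0: SEND seq=0 -> fresh
Step 1: DROP seq=7000 -> fresh
Step 2: SEND seq=7126 -> fresh
Step 3: SEND seq=194 -> fresh
Step 4: SEND seq=302 -> fresh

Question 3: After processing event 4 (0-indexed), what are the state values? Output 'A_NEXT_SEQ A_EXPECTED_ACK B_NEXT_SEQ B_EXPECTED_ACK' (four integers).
After event 0: A_seq=194 A_ack=7000 B_seq=7000 B_ack=194
After event 1: A_seq=194 A_ack=7000 B_seq=7126 B_ack=194
After event 2: A_seq=194 A_ack=7000 B_seq=7271 B_ack=194
After event 3: A_seq=302 A_ack=7000 B_seq=7271 B_ack=302
After event 4: A_seq=410 A_ack=7000 B_seq=7271 B_ack=410

410 7000 7271 410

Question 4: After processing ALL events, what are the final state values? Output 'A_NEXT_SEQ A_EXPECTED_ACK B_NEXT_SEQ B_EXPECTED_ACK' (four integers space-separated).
After event 0: A_seq=194 A_ack=7000 B_seq=7000 B_ack=194
After event 1: A_seq=194 A_ack=7000 B_seq=7126 B_ack=194
After event 2: A_seq=194 A_ack=7000 B_seq=7271 B_ack=194
After event 3: A_seq=302 A_ack=7000 B_seq=7271 B_ack=302
After event 4: A_seq=410 A_ack=7000 B_seq=7271 B_ack=410

Answer: 410 7000 7271 410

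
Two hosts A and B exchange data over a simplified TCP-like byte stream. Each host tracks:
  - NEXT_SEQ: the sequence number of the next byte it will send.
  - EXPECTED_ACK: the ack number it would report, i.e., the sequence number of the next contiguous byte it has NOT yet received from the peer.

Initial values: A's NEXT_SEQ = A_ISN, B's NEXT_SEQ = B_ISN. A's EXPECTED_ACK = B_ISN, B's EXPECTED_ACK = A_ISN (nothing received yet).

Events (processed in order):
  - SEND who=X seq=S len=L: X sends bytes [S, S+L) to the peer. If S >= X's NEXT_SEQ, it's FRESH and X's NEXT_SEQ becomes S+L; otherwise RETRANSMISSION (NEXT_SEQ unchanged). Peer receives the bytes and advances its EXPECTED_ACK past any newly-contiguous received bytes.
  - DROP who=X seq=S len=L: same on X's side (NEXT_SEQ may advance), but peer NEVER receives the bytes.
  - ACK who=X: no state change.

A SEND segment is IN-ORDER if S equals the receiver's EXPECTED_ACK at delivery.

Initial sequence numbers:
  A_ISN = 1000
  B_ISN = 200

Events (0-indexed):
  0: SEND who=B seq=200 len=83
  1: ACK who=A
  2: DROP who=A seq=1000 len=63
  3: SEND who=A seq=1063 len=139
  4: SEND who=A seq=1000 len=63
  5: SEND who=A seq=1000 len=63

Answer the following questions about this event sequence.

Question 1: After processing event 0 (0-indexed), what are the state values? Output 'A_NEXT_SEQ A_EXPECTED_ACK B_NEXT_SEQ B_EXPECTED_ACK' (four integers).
After event 0: A_seq=1000 A_ack=283 B_seq=283 B_ack=1000

1000 283 283 1000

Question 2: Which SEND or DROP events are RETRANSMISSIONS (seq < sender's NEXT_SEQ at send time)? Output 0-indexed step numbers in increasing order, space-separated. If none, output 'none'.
Step 0: SEND seq=200 -> fresh
Step 2: DROP seq=1000 -> fresh
Step 3: SEND seq=1063 -> fresh
Step 4: SEND seq=1000 -> retransmit
Step 5: SEND seq=1000 -> retransmit

Answer: 4 5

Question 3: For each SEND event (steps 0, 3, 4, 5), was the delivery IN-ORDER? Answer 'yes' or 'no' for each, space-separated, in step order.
Answer: yes no yes no

Derivation:
Step 0: SEND seq=200 -> in-order
Step 3: SEND seq=1063 -> out-of-order
Step 4: SEND seq=1000 -> in-order
Step 5: SEND seq=1000 -> out-of-order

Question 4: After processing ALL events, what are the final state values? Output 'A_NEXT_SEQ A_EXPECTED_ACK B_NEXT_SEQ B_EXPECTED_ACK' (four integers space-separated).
Answer: 1202 283 283 1202

Derivation:
After event 0: A_seq=1000 A_ack=283 B_seq=283 B_ack=1000
After event 1: A_seq=1000 A_ack=283 B_seq=283 B_ack=1000
After event 2: A_seq=1063 A_ack=283 B_seq=283 B_ack=1000
After event 3: A_seq=1202 A_ack=283 B_seq=283 B_ack=1000
After event 4: A_seq=1202 A_ack=283 B_seq=283 B_ack=1202
After event 5: A_seq=1202 A_ack=283 B_seq=283 B_ack=1202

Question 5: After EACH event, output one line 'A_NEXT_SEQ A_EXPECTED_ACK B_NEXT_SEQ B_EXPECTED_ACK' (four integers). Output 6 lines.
1000 283 283 1000
1000 283 283 1000
1063 283 283 1000
1202 283 283 1000
1202 283 283 1202
1202 283 283 1202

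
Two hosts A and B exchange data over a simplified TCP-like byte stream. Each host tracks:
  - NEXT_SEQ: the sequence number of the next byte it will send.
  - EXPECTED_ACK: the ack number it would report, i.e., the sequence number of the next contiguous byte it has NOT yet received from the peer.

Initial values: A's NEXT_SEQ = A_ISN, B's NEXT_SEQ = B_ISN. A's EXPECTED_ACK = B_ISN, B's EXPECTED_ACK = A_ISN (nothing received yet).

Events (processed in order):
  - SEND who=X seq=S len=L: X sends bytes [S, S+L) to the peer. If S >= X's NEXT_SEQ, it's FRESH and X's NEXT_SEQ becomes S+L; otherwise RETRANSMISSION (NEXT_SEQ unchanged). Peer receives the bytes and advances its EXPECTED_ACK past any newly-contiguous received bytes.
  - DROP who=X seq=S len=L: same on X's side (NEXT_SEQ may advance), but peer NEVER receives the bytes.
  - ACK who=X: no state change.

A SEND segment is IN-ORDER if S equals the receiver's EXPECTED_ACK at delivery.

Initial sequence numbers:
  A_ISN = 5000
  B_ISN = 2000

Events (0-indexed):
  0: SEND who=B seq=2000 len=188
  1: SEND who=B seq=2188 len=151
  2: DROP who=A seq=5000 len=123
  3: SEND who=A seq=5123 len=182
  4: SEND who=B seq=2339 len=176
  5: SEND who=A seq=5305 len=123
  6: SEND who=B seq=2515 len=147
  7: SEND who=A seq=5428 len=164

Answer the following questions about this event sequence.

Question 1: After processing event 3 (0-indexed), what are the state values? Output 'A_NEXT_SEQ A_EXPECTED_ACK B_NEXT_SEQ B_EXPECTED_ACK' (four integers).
After event 0: A_seq=5000 A_ack=2188 B_seq=2188 B_ack=5000
After event 1: A_seq=5000 A_ack=2339 B_seq=2339 B_ack=5000
After event 2: A_seq=5123 A_ack=2339 B_seq=2339 B_ack=5000
After event 3: A_seq=5305 A_ack=2339 B_seq=2339 B_ack=5000

5305 2339 2339 5000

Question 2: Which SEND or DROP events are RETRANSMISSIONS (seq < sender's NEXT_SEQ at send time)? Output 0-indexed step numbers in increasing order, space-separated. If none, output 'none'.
Step 0: SEND seq=2000 -> fresh
Step 1: SEND seq=2188 -> fresh
Step 2: DROP seq=5000 -> fresh
Step 3: SEND seq=5123 -> fresh
Step 4: SEND seq=2339 -> fresh
Step 5: SEND seq=5305 -> fresh
Step 6: SEND seq=2515 -> fresh
Step 7: SEND seq=5428 -> fresh

Answer: none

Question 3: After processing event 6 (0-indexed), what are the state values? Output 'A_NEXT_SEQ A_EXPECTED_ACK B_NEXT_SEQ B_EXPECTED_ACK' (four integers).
After event 0: A_seq=5000 A_ack=2188 B_seq=2188 B_ack=5000
After event 1: A_seq=5000 A_ack=2339 B_seq=2339 B_ack=5000
After event 2: A_seq=5123 A_ack=2339 B_seq=2339 B_ack=5000
After event 3: A_seq=5305 A_ack=2339 B_seq=2339 B_ack=5000
After event 4: A_seq=5305 A_ack=2515 B_seq=2515 B_ack=5000
After event 5: A_seq=5428 A_ack=2515 B_seq=2515 B_ack=5000
After event 6: A_seq=5428 A_ack=2662 B_seq=2662 B_ack=5000

5428 2662 2662 5000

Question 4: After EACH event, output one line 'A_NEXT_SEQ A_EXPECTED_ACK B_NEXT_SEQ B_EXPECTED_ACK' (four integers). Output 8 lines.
5000 2188 2188 5000
5000 2339 2339 5000
5123 2339 2339 5000
5305 2339 2339 5000
5305 2515 2515 5000
5428 2515 2515 5000
5428 2662 2662 5000
5592 2662 2662 5000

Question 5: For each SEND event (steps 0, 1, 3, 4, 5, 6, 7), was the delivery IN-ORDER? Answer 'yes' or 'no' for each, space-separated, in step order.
Step 0: SEND seq=2000 -> in-order
Step 1: SEND seq=2188 -> in-order
Step 3: SEND seq=5123 -> out-of-order
Step 4: SEND seq=2339 -> in-order
Step 5: SEND seq=5305 -> out-of-order
Step 6: SEND seq=2515 -> in-order
Step 7: SEND seq=5428 -> out-of-order

Answer: yes yes no yes no yes no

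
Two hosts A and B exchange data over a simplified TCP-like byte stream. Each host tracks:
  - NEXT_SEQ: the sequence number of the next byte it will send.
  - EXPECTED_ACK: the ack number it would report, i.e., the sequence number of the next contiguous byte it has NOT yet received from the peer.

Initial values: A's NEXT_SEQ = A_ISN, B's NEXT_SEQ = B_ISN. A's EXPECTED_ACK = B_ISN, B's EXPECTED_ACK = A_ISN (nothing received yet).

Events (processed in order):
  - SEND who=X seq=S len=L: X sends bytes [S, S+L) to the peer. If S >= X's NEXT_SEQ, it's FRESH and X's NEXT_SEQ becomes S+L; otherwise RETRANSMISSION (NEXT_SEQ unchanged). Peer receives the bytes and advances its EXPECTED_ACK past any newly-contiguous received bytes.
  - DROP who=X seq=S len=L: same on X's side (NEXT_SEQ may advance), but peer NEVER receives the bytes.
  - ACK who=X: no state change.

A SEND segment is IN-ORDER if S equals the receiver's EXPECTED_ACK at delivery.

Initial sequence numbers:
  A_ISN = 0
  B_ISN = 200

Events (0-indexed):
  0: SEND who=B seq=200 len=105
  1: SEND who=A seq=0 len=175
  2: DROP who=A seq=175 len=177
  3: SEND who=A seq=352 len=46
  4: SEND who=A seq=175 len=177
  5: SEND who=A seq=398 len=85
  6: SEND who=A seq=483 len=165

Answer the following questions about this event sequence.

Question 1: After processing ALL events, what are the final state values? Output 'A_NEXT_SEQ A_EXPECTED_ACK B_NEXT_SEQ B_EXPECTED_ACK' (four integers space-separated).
Answer: 648 305 305 648

Derivation:
After event 0: A_seq=0 A_ack=305 B_seq=305 B_ack=0
After event 1: A_seq=175 A_ack=305 B_seq=305 B_ack=175
After event 2: A_seq=352 A_ack=305 B_seq=305 B_ack=175
After event 3: A_seq=398 A_ack=305 B_seq=305 B_ack=175
After event 4: A_seq=398 A_ack=305 B_seq=305 B_ack=398
After event 5: A_seq=483 A_ack=305 B_seq=305 B_ack=483
After event 6: A_seq=648 A_ack=305 B_seq=305 B_ack=648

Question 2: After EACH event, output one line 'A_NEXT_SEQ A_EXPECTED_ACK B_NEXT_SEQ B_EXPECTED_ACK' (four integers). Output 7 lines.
0 305 305 0
175 305 305 175
352 305 305 175
398 305 305 175
398 305 305 398
483 305 305 483
648 305 305 648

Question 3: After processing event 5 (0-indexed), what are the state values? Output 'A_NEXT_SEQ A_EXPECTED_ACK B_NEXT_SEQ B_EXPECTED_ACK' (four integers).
After event 0: A_seq=0 A_ack=305 B_seq=305 B_ack=0
After event 1: A_seq=175 A_ack=305 B_seq=305 B_ack=175
After event 2: A_seq=352 A_ack=305 B_seq=305 B_ack=175
After event 3: A_seq=398 A_ack=305 B_seq=305 B_ack=175
After event 4: A_seq=398 A_ack=305 B_seq=305 B_ack=398
After event 5: A_seq=483 A_ack=305 B_seq=305 B_ack=483

483 305 305 483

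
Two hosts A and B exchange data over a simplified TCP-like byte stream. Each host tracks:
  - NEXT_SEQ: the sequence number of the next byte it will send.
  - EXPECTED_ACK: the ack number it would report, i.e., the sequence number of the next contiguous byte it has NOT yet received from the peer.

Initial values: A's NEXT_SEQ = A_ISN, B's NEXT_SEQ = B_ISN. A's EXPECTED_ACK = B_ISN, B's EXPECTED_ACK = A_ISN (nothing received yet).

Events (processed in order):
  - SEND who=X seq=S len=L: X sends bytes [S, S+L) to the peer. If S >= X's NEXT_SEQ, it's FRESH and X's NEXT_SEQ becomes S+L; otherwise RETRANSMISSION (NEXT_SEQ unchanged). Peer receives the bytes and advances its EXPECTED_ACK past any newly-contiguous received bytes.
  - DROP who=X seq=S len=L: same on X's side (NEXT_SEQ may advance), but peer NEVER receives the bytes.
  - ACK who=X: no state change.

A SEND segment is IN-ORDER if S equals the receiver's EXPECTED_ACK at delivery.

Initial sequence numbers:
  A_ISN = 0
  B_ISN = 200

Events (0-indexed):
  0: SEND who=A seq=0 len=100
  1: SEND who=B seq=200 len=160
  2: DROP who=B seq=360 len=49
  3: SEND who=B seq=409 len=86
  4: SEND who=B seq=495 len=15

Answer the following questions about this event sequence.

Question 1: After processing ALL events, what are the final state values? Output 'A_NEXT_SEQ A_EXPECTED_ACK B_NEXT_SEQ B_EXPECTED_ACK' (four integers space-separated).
Answer: 100 360 510 100

Derivation:
After event 0: A_seq=100 A_ack=200 B_seq=200 B_ack=100
After event 1: A_seq=100 A_ack=360 B_seq=360 B_ack=100
After event 2: A_seq=100 A_ack=360 B_seq=409 B_ack=100
After event 3: A_seq=100 A_ack=360 B_seq=495 B_ack=100
After event 4: A_seq=100 A_ack=360 B_seq=510 B_ack=100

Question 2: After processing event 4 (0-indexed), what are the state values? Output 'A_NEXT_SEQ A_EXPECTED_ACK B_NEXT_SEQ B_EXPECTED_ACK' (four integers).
After event 0: A_seq=100 A_ack=200 B_seq=200 B_ack=100
After event 1: A_seq=100 A_ack=360 B_seq=360 B_ack=100
After event 2: A_seq=100 A_ack=360 B_seq=409 B_ack=100
After event 3: A_seq=100 A_ack=360 B_seq=495 B_ack=100
After event 4: A_seq=100 A_ack=360 B_seq=510 B_ack=100

100 360 510 100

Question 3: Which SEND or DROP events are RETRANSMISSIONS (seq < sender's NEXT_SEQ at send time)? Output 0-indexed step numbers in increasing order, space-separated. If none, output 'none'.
Answer: none

Derivation:
Step 0: SEND seq=0 -> fresh
Step 1: SEND seq=200 -> fresh
Step 2: DROP seq=360 -> fresh
Step 3: SEND seq=409 -> fresh
Step 4: SEND seq=495 -> fresh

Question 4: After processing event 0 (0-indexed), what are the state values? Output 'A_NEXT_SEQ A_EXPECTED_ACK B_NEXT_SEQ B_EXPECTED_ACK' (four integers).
After event 0: A_seq=100 A_ack=200 B_seq=200 B_ack=100

100 200 200 100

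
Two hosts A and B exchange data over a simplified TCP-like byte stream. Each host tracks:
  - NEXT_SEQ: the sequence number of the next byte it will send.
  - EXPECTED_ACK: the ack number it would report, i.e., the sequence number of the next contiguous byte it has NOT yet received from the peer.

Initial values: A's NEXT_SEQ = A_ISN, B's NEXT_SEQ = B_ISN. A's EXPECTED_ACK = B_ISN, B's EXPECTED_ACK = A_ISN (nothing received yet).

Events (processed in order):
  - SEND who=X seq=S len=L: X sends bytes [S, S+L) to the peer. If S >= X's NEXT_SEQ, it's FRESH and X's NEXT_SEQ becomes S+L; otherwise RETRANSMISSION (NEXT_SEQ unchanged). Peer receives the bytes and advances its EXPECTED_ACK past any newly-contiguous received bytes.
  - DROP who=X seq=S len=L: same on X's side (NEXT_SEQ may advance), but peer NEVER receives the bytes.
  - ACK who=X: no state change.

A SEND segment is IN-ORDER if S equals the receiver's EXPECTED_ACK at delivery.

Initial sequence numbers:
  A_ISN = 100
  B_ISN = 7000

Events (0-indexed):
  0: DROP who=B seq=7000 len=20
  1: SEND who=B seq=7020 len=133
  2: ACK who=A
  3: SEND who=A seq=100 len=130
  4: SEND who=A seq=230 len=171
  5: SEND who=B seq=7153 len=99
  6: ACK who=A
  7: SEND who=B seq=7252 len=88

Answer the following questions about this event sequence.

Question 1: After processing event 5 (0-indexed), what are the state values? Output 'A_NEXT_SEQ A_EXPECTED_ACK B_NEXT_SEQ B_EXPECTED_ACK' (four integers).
After event 0: A_seq=100 A_ack=7000 B_seq=7020 B_ack=100
After event 1: A_seq=100 A_ack=7000 B_seq=7153 B_ack=100
After event 2: A_seq=100 A_ack=7000 B_seq=7153 B_ack=100
After event 3: A_seq=230 A_ack=7000 B_seq=7153 B_ack=230
After event 4: A_seq=401 A_ack=7000 B_seq=7153 B_ack=401
After event 5: A_seq=401 A_ack=7000 B_seq=7252 B_ack=401

401 7000 7252 401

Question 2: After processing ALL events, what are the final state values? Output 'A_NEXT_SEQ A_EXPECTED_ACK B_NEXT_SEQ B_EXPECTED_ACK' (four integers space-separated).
After event 0: A_seq=100 A_ack=7000 B_seq=7020 B_ack=100
After event 1: A_seq=100 A_ack=7000 B_seq=7153 B_ack=100
After event 2: A_seq=100 A_ack=7000 B_seq=7153 B_ack=100
After event 3: A_seq=230 A_ack=7000 B_seq=7153 B_ack=230
After event 4: A_seq=401 A_ack=7000 B_seq=7153 B_ack=401
After event 5: A_seq=401 A_ack=7000 B_seq=7252 B_ack=401
After event 6: A_seq=401 A_ack=7000 B_seq=7252 B_ack=401
After event 7: A_seq=401 A_ack=7000 B_seq=7340 B_ack=401

Answer: 401 7000 7340 401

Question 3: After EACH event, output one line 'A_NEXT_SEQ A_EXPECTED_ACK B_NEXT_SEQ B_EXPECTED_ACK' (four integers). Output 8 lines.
100 7000 7020 100
100 7000 7153 100
100 7000 7153 100
230 7000 7153 230
401 7000 7153 401
401 7000 7252 401
401 7000 7252 401
401 7000 7340 401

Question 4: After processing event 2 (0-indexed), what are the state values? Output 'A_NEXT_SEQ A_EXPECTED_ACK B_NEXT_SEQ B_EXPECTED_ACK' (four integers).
After event 0: A_seq=100 A_ack=7000 B_seq=7020 B_ack=100
After event 1: A_seq=100 A_ack=7000 B_seq=7153 B_ack=100
After event 2: A_seq=100 A_ack=7000 B_seq=7153 B_ack=100

100 7000 7153 100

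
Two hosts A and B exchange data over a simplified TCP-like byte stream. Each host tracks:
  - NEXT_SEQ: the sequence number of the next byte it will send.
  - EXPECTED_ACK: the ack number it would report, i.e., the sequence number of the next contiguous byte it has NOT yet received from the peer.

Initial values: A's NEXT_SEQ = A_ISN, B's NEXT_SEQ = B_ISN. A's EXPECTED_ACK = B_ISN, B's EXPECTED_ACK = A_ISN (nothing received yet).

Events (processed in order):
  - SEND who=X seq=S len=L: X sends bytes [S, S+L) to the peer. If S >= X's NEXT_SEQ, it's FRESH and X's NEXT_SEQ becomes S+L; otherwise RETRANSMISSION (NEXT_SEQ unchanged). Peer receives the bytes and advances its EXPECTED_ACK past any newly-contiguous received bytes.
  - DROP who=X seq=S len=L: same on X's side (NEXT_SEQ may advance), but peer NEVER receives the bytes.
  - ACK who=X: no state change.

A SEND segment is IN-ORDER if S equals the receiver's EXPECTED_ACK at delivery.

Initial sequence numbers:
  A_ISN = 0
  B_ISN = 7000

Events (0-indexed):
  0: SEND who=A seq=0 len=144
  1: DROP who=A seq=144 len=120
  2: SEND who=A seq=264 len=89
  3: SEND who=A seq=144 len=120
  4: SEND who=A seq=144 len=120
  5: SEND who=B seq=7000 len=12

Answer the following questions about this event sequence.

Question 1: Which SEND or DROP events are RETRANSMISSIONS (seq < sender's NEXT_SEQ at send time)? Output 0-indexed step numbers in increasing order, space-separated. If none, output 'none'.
Step 0: SEND seq=0 -> fresh
Step 1: DROP seq=144 -> fresh
Step 2: SEND seq=264 -> fresh
Step 3: SEND seq=144 -> retransmit
Step 4: SEND seq=144 -> retransmit
Step 5: SEND seq=7000 -> fresh

Answer: 3 4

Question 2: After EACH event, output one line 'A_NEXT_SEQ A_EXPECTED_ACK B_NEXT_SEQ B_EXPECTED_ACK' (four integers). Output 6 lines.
144 7000 7000 144
264 7000 7000 144
353 7000 7000 144
353 7000 7000 353
353 7000 7000 353
353 7012 7012 353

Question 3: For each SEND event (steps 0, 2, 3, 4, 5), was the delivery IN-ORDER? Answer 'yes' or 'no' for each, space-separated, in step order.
Step 0: SEND seq=0 -> in-order
Step 2: SEND seq=264 -> out-of-order
Step 3: SEND seq=144 -> in-order
Step 4: SEND seq=144 -> out-of-order
Step 5: SEND seq=7000 -> in-order

Answer: yes no yes no yes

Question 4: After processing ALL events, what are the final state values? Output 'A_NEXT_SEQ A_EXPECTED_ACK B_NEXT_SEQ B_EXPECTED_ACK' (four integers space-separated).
After event 0: A_seq=144 A_ack=7000 B_seq=7000 B_ack=144
After event 1: A_seq=264 A_ack=7000 B_seq=7000 B_ack=144
After event 2: A_seq=353 A_ack=7000 B_seq=7000 B_ack=144
After event 3: A_seq=353 A_ack=7000 B_seq=7000 B_ack=353
After event 4: A_seq=353 A_ack=7000 B_seq=7000 B_ack=353
After event 5: A_seq=353 A_ack=7012 B_seq=7012 B_ack=353

Answer: 353 7012 7012 353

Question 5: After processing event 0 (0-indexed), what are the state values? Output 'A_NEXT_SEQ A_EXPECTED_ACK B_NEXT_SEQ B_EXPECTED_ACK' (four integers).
After event 0: A_seq=144 A_ack=7000 B_seq=7000 B_ack=144

144 7000 7000 144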